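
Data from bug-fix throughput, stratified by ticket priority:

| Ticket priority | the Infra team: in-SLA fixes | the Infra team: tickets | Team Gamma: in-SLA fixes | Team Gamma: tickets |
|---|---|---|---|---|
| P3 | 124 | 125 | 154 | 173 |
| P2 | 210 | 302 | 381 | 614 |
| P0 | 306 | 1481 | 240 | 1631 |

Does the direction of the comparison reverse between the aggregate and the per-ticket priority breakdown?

P3: the Infra team 124/125 = 99.2%, Team Gamma 154/173 = 89.0% → the Infra team
P2: the Infra team 210/302 = 69.5%, Team Gamma 381/614 = 62.1% → the Infra team
P0: the Infra team 306/1481 = 20.7%, Team Gamma 240/1631 = 14.7% → the Infra team
Overall: the Infra team 640/1908 = 33.5%, Team Gamma 775/2418 = 32.1% → the Infra team
The Infra team wins overall and in every ticket group — no reversal.

No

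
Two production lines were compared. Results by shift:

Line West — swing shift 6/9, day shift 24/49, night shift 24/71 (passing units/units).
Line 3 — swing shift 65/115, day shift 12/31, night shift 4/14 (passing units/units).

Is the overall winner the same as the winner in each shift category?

Swing shift: Line West 6/9 = 66.7%, Line 3 65/115 = 56.5% → Line West
Day shift: Line West 24/49 = 49.0%, Line 3 12/31 = 38.7% → Line West
Night shift: Line West 24/71 = 33.8%, Line 3 4/14 = 28.6% → Line West
Overall: Line West 54/129 = 41.9%, Line 3 81/160 = 50.6% → Line 3
Line West wins each shift group but Line 3 wins overall — the comparison reverses. Line West's units skew toward night shift, which has a lower base rate.

No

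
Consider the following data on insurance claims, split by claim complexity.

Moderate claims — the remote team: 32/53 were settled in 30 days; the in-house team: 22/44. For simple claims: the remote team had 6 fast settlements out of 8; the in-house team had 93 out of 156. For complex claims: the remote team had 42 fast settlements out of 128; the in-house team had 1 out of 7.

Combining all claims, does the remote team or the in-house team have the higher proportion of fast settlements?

Moderate: the remote team 32/53 = 60.4%, the in-house team 22/44 = 50.0% → the remote team
Simple: the remote team 6/8 = 75.0%, the in-house team 93/156 = 59.6% → the remote team
Complex: the remote team 42/128 = 32.8%, the in-house team 1/7 = 14.3% → the remote team
Overall: the remote team 80/189 = 42.3%, the in-house team 116/207 = 56.0% → the in-house team
(The remote team wins every claim group but the in-house team wins overall — the remote team's claims skew toward the low-rate complex group.)

the in-house team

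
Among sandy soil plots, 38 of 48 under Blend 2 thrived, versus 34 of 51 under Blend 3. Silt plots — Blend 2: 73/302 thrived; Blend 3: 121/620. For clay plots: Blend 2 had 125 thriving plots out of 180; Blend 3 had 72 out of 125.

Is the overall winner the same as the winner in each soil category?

Yes

Sandy soil: Blend 2 38/48 = 79.2%, Blend 3 34/51 = 66.7% → Blend 2
Silt: Blend 2 73/302 = 24.2%, Blend 3 121/620 = 19.5% → Blend 2
Clay: Blend 2 125/180 = 69.4%, Blend 3 72/125 = 57.6% → Blend 2
Overall: Blend 2 236/530 = 44.5%, Blend 3 227/796 = 28.5% → Blend 2
Blend 2 wins overall and in every soil group — no reversal.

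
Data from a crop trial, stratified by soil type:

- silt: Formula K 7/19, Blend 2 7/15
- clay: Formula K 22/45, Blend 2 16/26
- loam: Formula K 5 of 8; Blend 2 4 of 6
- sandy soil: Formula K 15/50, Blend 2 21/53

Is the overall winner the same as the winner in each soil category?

Silt: Formula K 7/19 = 36.8%, Blend 2 7/15 = 46.7% → Blend 2
Clay: Formula K 22/45 = 48.9%, Blend 2 16/26 = 61.5% → Blend 2
Loam: Formula K 5/8 = 62.5%, Blend 2 4/6 = 66.7% → Blend 2
Sandy soil: Formula K 15/50 = 30.0%, Blend 2 21/53 = 39.6% → Blend 2
Overall: Formula K 49/122 = 40.2%, Blend 2 48/100 = 48.0% → Blend 2
Blend 2 wins overall and in every soil group — no reversal.

Yes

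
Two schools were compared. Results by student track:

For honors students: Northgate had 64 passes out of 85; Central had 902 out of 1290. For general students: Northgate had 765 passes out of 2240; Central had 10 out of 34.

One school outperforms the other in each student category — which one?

Northgate

Honors: Northgate 64/85 = 75.3%, Central 902/1290 = 69.9% → Northgate
General: Northgate 765/2240 = 34.2%, Central 10/34 = 29.4% → Northgate
Northgate has the higher rate in both groups.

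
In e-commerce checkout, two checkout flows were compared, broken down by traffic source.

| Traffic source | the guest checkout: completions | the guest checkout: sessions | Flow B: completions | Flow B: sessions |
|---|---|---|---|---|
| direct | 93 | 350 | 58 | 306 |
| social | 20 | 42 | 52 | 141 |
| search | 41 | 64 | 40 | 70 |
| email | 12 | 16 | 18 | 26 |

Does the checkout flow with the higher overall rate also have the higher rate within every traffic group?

Direct: the guest checkout 93/350 = 26.6%, Flow B 58/306 = 19.0% → the guest checkout
Social: the guest checkout 20/42 = 47.6%, Flow B 52/141 = 36.9% → the guest checkout
Search: the guest checkout 41/64 = 64.1%, Flow B 40/70 = 57.1% → the guest checkout
Email: the guest checkout 12/16 = 75.0%, Flow B 18/26 = 69.2% → the guest checkout
Overall: the guest checkout 166/472 = 35.2%, Flow B 168/543 = 30.9% → the guest checkout
The guest checkout wins overall and in every traffic group — no reversal.

Yes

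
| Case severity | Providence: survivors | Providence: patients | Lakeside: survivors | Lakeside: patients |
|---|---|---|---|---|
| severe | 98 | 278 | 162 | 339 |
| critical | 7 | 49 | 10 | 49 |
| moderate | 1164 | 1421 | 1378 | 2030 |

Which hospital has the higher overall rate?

Providence

Severe: Providence 98/278 = 35.3%, Lakeside 162/339 = 47.8% → Lakeside
Critical: Providence 7/49 = 14.3%, Lakeside 10/49 = 20.4% → Lakeside
Moderate: Providence 1164/1421 = 81.9%, Lakeside 1378/2030 = 67.9% → Providence
Overall: Providence 1269/1748 = 72.6%, Lakeside 1550/2418 = 64.1% → Providence
(Neither sweeps every case group, but Providence has the higher pooled rate.)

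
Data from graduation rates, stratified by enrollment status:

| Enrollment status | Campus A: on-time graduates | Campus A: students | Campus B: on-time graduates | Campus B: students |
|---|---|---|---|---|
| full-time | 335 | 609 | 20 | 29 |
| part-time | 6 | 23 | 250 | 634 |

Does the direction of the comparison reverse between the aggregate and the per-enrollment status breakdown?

Full-time: Campus A 335/609 = 55.0%, Campus B 20/29 = 69.0% → Campus B
Part-time: Campus A 6/23 = 26.1%, Campus B 250/634 = 39.4% → Campus B
Overall: Campus A 341/632 = 54.0%, Campus B 270/663 = 40.7% → Campus A
Campus B wins each enrollment group but Campus A wins overall — the comparison reverses. Campus B's students skew toward part-time, which has a lower base rate.

Yes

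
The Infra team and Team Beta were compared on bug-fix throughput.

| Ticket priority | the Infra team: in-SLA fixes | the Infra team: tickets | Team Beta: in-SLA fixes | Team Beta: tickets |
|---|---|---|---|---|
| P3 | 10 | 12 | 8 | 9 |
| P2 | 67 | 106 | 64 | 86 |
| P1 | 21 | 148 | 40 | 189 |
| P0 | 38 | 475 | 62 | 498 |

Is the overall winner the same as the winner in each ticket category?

Yes

P3: the Infra team 10/12 = 83.3%, Team Beta 8/9 = 88.9% → Team Beta
P2: the Infra team 67/106 = 63.2%, Team Beta 64/86 = 74.4% → Team Beta
P1: the Infra team 21/148 = 14.2%, Team Beta 40/189 = 21.2% → Team Beta
P0: the Infra team 38/475 = 8.0%, Team Beta 62/498 = 12.4% → Team Beta
Overall: the Infra team 136/741 = 18.4%, Team Beta 174/782 = 22.3% → Team Beta
Team Beta wins overall and in every ticket group — no reversal.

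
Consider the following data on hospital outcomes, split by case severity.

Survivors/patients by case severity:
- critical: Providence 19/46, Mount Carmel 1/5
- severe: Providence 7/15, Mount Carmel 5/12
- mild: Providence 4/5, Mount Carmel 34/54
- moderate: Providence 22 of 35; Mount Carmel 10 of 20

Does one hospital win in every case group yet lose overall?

Yes

Critical: Providence 19/46 = 41.3%, Mount Carmel 1/5 = 20.0% → Providence
Severe: Providence 7/15 = 46.7%, Mount Carmel 5/12 = 41.7% → Providence
Mild: Providence 4/5 = 80.0%, Mount Carmel 34/54 = 63.0% → Providence
Moderate: Providence 22/35 = 62.9%, Mount Carmel 10/20 = 50.0% → Providence
Overall: Providence 52/101 = 51.5%, Mount Carmel 50/91 = 54.9% → Mount Carmel
Providence wins each case group but Mount Carmel wins overall — the comparison reverses. Providence's patients skew toward critical, which has a lower base rate.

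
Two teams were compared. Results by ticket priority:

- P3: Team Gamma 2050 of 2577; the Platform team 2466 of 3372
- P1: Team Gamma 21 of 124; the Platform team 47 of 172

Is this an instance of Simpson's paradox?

No

P3: Team Gamma 2050/2577 = 79.5%, the Platform team 2466/3372 = 73.1% → Team Gamma
P1: Team Gamma 21/124 = 16.9%, the Platform team 47/172 = 27.3% → the Platform team
Overall: Team Gamma 2071/2701 = 76.7%, the Platform team 2513/3544 = 70.9% → Team Gamma
Neither sweeps: Team Gamma wins 1 of 2 groups, the Platform team wins 1. Team Gamma wins overall but not every group — no Simpson reversal.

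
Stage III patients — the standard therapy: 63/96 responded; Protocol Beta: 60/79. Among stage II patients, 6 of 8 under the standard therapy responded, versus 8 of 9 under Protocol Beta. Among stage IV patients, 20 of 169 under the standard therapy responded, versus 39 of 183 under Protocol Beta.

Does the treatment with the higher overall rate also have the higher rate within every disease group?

Yes

Stage III: the standard therapy 63/96 = 65.6%, Protocol Beta 60/79 = 75.9% → Protocol Beta
Stage II: the standard therapy 6/8 = 75.0%, Protocol Beta 8/9 = 88.9% → Protocol Beta
Stage IV: the standard therapy 20/169 = 11.8%, Protocol Beta 39/183 = 21.3% → Protocol Beta
Overall: the standard therapy 89/273 = 32.6%, Protocol Beta 107/271 = 39.5% → Protocol Beta
Protocol Beta wins overall and in every disease group — no reversal.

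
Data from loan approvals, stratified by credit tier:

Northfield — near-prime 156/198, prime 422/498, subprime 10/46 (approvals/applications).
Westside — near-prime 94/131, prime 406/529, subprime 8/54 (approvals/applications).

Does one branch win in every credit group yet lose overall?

Near-prime: Northfield 156/198 = 78.8%, Westside 94/131 = 71.8% → Northfield
Prime: Northfield 422/498 = 84.7%, Westside 406/529 = 76.7% → Northfield
Subprime: Northfield 10/46 = 21.7%, Westside 8/54 = 14.8% → Northfield
Overall: Northfield 588/742 = 79.2%, Westside 508/714 = 71.1% → Northfield
Northfield wins overall and in every credit group — no reversal.

No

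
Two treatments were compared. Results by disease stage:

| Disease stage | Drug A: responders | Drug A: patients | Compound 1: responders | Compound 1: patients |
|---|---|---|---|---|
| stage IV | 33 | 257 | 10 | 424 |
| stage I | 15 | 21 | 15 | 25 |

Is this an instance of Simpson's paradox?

Stage IV: Drug A 33/257 = 12.8%, Compound 1 10/424 = 2.4% → Drug A
Stage I: Drug A 15/21 = 71.4%, Compound 1 15/25 = 60.0% → Drug A
Overall: Drug A 48/278 = 17.3%, Compound 1 25/449 = 5.6% → Drug A
Drug A wins overall and in every disease group — no reversal.

No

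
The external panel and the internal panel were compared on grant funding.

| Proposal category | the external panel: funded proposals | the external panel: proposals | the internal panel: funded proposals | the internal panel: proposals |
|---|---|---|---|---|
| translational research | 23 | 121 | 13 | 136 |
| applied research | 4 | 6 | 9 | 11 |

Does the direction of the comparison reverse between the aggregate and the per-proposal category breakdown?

Translational research: the external panel 23/121 = 19.0%, the internal panel 13/136 = 9.6% → the external panel
Applied research: the external panel 4/6 = 66.7%, the internal panel 9/11 = 81.8% → the internal panel
Overall: the external panel 27/127 = 21.3%, the internal panel 22/147 = 15.0% → the external panel
Neither sweeps: the external panel wins 1 of 2 groups, the internal panel wins 1. The external panel wins overall but not every group — no Simpson reversal.

No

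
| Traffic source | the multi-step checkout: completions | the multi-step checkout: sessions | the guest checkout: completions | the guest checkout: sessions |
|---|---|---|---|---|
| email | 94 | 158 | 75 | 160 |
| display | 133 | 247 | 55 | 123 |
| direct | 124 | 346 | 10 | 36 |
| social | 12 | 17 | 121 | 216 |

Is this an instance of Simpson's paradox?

Email: the multi-step checkout 94/158 = 59.5%, the guest checkout 75/160 = 46.9% → the multi-step checkout
Display: the multi-step checkout 133/247 = 53.8%, the guest checkout 55/123 = 44.7% → the multi-step checkout
Direct: the multi-step checkout 124/346 = 35.8%, the guest checkout 10/36 = 27.8% → the multi-step checkout
Social: the multi-step checkout 12/17 = 70.6%, the guest checkout 121/216 = 56.0% → the multi-step checkout
Overall: the multi-step checkout 363/768 = 47.3%, the guest checkout 261/535 = 48.8% → the guest checkout
The multi-step checkout wins each traffic group but the guest checkout wins overall — the comparison reverses. The multi-step checkout's sessions skew toward direct, which has a lower base rate.

Yes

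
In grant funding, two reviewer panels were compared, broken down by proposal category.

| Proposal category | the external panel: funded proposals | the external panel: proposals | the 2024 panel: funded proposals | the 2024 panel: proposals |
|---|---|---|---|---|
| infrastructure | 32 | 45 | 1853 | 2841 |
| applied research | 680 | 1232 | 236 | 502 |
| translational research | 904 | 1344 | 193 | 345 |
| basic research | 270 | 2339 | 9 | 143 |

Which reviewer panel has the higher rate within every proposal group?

the external panel

Infrastructure: the external panel 32/45 = 71.1%, the 2024 panel 1853/2841 = 65.2% → the external panel
Applied research: the external panel 680/1232 = 55.2%, the 2024 panel 236/502 = 47.0% → the external panel
Translational research: the external panel 904/1344 = 67.3%, the 2024 panel 193/345 = 55.9% → the external panel
Basic research: the external panel 270/2339 = 11.5%, the 2024 panel 9/143 = 6.3% → the external panel
The external panel has the higher rate in all 4 groups.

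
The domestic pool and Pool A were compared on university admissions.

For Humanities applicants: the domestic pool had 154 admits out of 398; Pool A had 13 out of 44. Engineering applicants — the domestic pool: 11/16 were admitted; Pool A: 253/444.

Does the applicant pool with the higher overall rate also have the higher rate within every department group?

No

Humanities: the domestic pool 154/398 = 38.7%, Pool A 13/44 = 29.5% → the domestic pool
Engineering: the domestic pool 11/16 = 68.8%, Pool A 253/444 = 57.0% → the domestic pool
Overall: the domestic pool 165/414 = 39.9%, Pool A 266/488 = 54.5% → Pool A
The domestic pool wins each department group but Pool A wins overall — the comparison reverses. The domestic pool's applicants skew toward Humanities, which has a lower base rate.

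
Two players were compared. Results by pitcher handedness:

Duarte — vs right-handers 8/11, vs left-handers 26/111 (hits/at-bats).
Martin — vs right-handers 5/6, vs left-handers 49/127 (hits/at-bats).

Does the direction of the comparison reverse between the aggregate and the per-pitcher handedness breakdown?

No

Vs right-handers: Duarte 8/11 = 72.7%, Martin 5/6 = 83.3% → Martin
Vs left-handers: Duarte 26/111 = 23.4%, Martin 49/127 = 38.6% → Martin
Overall: Duarte 34/122 = 27.9%, Martin 54/133 = 40.6% → Martin
Martin wins overall and in every pitcher group — no reversal.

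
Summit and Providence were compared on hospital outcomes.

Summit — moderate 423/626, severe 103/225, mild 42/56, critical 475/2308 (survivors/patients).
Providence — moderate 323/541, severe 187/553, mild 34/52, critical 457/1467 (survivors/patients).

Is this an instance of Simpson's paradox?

Moderate: Summit 423/626 = 67.6%, Providence 323/541 = 59.7% → Summit
Severe: Summit 103/225 = 45.8%, Providence 187/553 = 33.8% → Summit
Mild: Summit 42/56 = 75.0%, Providence 34/52 = 65.4% → Summit
Critical: Summit 475/2308 = 20.6%, Providence 457/1467 = 31.2% → Providence
Overall: Summit 1043/3215 = 32.4%, Providence 1001/2613 = 38.3% → Providence
Neither sweeps: Summit wins 3 of 4 groups, Providence wins 1. Providence wins overall but not every group — no Simpson reversal.

No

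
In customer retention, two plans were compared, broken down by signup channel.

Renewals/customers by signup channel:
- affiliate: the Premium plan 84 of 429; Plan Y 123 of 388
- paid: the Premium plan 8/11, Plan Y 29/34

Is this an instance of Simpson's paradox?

No

Affiliate: the Premium plan 84/429 = 19.6%, Plan Y 123/388 = 31.7% → Plan Y
Paid: the Premium plan 8/11 = 72.7%, Plan Y 29/34 = 85.3% → Plan Y
Overall: the Premium plan 92/440 = 20.9%, Plan Y 152/422 = 36.0% → Plan Y
Plan Y wins overall and in every signup group — no reversal.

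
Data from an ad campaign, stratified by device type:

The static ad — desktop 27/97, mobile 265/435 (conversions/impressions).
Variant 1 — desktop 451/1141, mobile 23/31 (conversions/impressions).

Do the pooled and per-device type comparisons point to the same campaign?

Desktop: the static ad 27/97 = 27.8%, Variant 1 451/1141 = 39.5% → Variant 1
Mobile: the static ad 265/435 = 60.9%, Variant 1 23/31 = 74.2% → Variant 1
Overall: the static ad 292/532 = 54.9%, Variant 1 474/1172 = 40.4% → the static ad
Variant 1 wins each device group but the static ad wins overall — the comparison reverses. Variant 1's impressions skew toward desktop, which has a lower base rate.

No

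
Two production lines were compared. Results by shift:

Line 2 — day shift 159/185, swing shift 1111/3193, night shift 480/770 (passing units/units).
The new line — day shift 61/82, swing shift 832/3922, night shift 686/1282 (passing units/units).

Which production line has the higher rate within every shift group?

Line 2

Day shift: Line 2 159/185 = 85.9%, the new line 61/82 = 74.4% → Line 2
Swing shift: Line 2 1111/3193 = 34.8%, the new line 832/3922 = 21.2% → Line 2
Night shift: Line 2 480/770 = 62.3%, the new line 686/1282 = 53.5% → Line 2
Line 2 has the higher rate in all 3 groups.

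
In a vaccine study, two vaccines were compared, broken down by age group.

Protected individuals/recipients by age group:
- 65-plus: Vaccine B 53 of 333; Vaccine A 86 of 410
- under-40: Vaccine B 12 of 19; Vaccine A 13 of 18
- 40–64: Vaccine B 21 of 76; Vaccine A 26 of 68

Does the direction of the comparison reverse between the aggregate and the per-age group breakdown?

No

65-plus: Vaccine B 53/333 = 15.9%, Vaccine A 86/410 = 21.0% → Vaccine A
Under-40: Vaccine B 12/19 = 63.2%, Vaccine A 13/18 = 72.2% → Vaccine A
40–64: Vaccine B 21/76 = 27.6%, Vaccine A 26/68 = 38.2% → Vaccine A
Overall: Vaccine B 86/428 = 20.1%, Vaccine A 125/496 = 25.2% → Vaccine A
Vaccine A wins overall and in every age group — no reversal.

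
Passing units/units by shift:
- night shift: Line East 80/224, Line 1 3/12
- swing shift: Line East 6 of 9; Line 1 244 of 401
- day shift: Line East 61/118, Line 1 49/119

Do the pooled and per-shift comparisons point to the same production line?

Night shift: Line East 80/224 = 35.7%, Line 1 3/12 = 25.0% → Line East
Swing shift: Line East 6/9 = 66.7%, Line 1 244/401 = 60.8% → Line East
Day shift: Line East 61/118 = 51.7%, Line 1 49/119 = 41.2% → Line East
Overall: Line East 147/351 = 41.9%, Line 1 296/532 = 55.6% → Line 1
Line East wins each shift group but Line 1 wins overall — the comparison reverses. Line East's units skew toward night shift, which has a lower base rate.

No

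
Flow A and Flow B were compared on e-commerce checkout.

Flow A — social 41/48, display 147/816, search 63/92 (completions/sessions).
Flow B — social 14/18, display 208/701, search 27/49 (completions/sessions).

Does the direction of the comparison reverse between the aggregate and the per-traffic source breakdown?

No

Social: Flow A 41/48 = 85.4%, Flow B 14/18 = 77.8% → Flow A
Display: Flow A 147/816 = 18.0%, Flow B 208/701 = 29.7% → Flow B
Search: Flow A 63/92 = 68.5%, Flow B 27/49 = 55.1% → Flow A
Overall: Flow A 251/956 = 26.3%, Flow B 249/768 = 32.4% → Flow B
Neither sweeps: Flow A wins 2 of 3 groups, Flow B wins 1. Flow B wins overall but not every group — no Simpson reversal.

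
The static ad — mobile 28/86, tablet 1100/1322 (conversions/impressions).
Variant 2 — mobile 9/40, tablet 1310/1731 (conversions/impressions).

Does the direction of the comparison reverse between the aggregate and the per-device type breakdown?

No

Mobile: the static ad 28/86 = 32.6%, Variant 2 9/40 = 22.5% → the static ad
Tablet: the static ad 1100/1322 = 83.2%, Variant 2 1310/1731 = 75.7% → the static ad
Overall: the static ad 1128/1408 = 80.1%, Variant 2 1319/1771 = 74.5% → the static ad
The static ad wins overall and in every device group — no reversal.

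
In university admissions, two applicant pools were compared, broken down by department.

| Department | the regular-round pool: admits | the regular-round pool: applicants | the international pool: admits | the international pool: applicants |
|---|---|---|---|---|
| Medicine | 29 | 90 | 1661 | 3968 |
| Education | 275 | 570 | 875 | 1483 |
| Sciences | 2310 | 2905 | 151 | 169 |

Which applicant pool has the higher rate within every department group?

the international pool

Medicine: the regular-round pool 29/90 = 32.2%, the international pool 1661/3968 = 41.9% → the international pool
Education: the regular-round pool 275/570 = 48.2%, the international pool 875/1483 = 59.0% → the international pool
Sciences: the regular-round pool 2310/2905 = 79.5%, the international pool 151/169 = 89.3% → the international pool
The international pool has the higher rate in all 3 groups.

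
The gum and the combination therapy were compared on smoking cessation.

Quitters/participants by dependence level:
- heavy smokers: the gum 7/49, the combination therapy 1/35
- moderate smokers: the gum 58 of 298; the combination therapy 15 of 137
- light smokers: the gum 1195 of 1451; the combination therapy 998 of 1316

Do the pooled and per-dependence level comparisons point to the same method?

Yes

Heavy smokers: the gum 7/49 = 14.3%, the combination therapy 1/35 = 2.9% → the gum
Moderate smokers: the gum 58/298 = 19.5%, the combination therapy 15/137 = 10.9% → the gum
Light smokers: the gum 1195/1451 = 82.4%, the combination therapy 998/1316 = 75.8% → the gum
Overall: the gum 1260/1798 = 70.1%, the combination therapy 1014/1488 = 68.1% → the gum
The gum wins overall and in every dependence group — no reversal.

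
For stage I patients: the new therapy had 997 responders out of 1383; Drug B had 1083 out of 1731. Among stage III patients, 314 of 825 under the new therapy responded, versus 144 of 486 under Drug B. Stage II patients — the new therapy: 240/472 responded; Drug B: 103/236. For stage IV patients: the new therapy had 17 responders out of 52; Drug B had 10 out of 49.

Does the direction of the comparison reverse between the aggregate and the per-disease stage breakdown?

Stage I: the new therapy 997/1383 = 72.1%, Drug B 1083/1731 = 62.6% → the new therapy
Stage III: the new therapy 314/825 = 38.1%, Drug B 144/486 = 29.6% → the new therapy
Stage II: the new therapy 240/472 = 50.8%, Drug B 103/236 = 43.6% → the new therapy
Stage IV: the new therapy 17/52 = 32.7%, Drug B 10/49 = 20.4% → the new therapy
Overall: the new therapy 1568/2732 = 57.4%, Drug B 1340/2502 = 53.6% → the new therapy
The new therapy wins overall and in every disease group — no reversal.

No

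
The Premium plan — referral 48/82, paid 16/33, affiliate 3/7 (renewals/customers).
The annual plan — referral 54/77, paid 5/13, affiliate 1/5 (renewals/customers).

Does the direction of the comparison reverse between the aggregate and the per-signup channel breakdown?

No

Referral: the Premium plan 48/82 = 58.5%, the annual plan 54/77 = 70.1% → the annual plan
Paid: the Premium plan 16/33 = 48.5%, the annual plan 5/13 = 38.5% → the Premium plan
Affiliate: the Premium plan 3/7 = 42.9%, the annual plan 1/5 = 20.0% → the Premium plan
Overall: the Premium plan 67/122 = 54.9%, the annual plan 60/95 = 63.2% → the annual plan
Neither sweeps: the Premium plan wins 2 of 3 groups, the annual plan wins 1. The annual plan wins overall but not every group — no Simpson reversal.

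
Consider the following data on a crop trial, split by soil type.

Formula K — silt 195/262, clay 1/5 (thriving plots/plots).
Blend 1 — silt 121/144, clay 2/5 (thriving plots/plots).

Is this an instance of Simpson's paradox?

No

Silt: Formula K 195/262 = 74.4%, Blend 1 121/144 = 84.0% → Blend 1
Clay: Formula K 1/5 = 20.0%, Blend 1 2/5 = 40.0% → Blend 1
Overall: Formula K 196/267 = 73.4%, Blend 1 123/149 = 82.6% → Blend 1
Blend 1 wins overall and in every soil group — no reversal.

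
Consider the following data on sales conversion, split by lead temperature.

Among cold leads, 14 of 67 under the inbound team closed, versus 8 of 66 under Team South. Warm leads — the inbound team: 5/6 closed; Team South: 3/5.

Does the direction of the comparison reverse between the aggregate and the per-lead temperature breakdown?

Cold: the inbound team 14/67 = 20.9%, Team South 8/66 = 12.1% → the inbound team
Warm: the inbound team 5/6 = 83.3%, Team South 3/5 = 60.0% → the inbound team
Overall: the inbound team 19/73 = 26.0%, Team South 11/71 = 15.5% → the inbound team
The inbound team wins overall and in every lead group — no reversal.

No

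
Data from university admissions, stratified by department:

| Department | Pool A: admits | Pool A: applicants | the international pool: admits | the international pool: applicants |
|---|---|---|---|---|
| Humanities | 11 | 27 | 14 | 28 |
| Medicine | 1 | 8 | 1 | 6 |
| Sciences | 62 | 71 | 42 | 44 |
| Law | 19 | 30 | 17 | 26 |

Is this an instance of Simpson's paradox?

Humanities: Pool A 11/27 = 40.7%, the international pool 14/28 = 50.0% → the international pool
Medicine: Pool A 1/8 = 12.5%, the international pool 1/6 = 16.7% → the international pool
Sciences: Pool A 62/71 = 87.3%, the international pool 42/44 = 95.5% → the international pool
Law: Pool A 19/30 = 63.3%, the international pool 17/26 = 65.4% → the international pool
Overall: Pool A 93/136 = 68.4%, the international pool 74/104 = 71.2% → the international pool
The international pool wins overall and in every department group — no reversal.

No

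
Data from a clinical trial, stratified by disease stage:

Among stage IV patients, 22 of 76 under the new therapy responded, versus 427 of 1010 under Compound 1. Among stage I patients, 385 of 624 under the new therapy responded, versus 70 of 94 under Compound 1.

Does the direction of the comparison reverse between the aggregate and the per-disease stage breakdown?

Stage IV: the new therapy 22/76 = 28.9%, Compound 1 427/1010 = 42.3% → Compound 1
Stage I: the new therapy 385/624 = 61.7%, Compound 1 70/94 = 74.5% → Compound 1
Overall: the new therapy 407/700 = 58.1%, Compound 1 497/1104 = 45.0% → the new therapy
Compound 1 wins each disease group but the new therapy wins overall — the comparison reverses. Compound 1's patients skew toward stage IV, which has a lower base rate.

Yes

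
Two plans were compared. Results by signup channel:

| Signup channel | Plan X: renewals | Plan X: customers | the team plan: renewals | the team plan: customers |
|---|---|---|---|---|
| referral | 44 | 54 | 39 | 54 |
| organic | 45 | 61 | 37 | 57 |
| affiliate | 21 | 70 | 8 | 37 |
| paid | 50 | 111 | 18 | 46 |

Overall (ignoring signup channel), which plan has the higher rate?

Referral: Plan X 44/54 = 81.5%, the team plan 39/54 = 72.2% → Plan X
Organic: Plan X 45/61 = 73.8%, the team plan 37/57 = 64.9% → Plan X
Affiliate: Plan X 21/70 = 30.0%, the team plan 8/37 = 21.6% → Plan X
Paid: Plan X 50/111 = 45.0%, the team plan 18/46 = 39.1% → Plan X
Overall: Plan X 160/296 = 54.1%, the team plan 102/194 = 52.6% → Plan X

Plan X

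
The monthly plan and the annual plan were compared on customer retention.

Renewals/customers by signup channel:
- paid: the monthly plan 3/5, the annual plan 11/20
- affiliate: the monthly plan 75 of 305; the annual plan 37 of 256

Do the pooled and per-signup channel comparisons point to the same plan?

Yes

Paid: the monthly plan 3/5 = 60.0%, the annual plan 11/20 = 55.0% → the monthly plan
Affiliate: the monthly plan 75/305 = 24.6%, the annual plan 37/256 = 14.5% → the monthly plan
Overall: the monthly plan 78/310 = 25.2%, the annual plan 48/276 = 17.4% → the monthly plan
The monthly plan wins overall and in every signup group — no reversal.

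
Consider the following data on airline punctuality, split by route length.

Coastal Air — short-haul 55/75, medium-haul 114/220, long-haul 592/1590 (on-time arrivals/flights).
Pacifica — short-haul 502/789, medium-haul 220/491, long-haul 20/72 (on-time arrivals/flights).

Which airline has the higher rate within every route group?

Short-haul: Coastal Air 55/75 = 73.3%, Pacifica 502/789 = 63.6% → Coastal Air
Medium-haul: Coastal Air 114/220 = 51.8%, Pacifica 220/491 = 44.8% → Coastal Air
Long-haul: Coastal Air 592/1590 = 37.2%, Pacifica 20/72 = 27.8% → Coastal Air
Coastal Air has the higher rate in all 3 groups.

Coastal Air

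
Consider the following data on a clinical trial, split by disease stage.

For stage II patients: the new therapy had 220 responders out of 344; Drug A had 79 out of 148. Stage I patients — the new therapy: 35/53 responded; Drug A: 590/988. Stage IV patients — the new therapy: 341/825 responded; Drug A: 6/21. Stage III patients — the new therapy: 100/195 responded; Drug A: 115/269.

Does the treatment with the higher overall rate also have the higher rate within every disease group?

No

Stage II: the new therapy 220/344 = 64.0%, Drug A 79/148 = 53.4% → the new therapy
Stage I: the new therapy 35/53 = 66.0%, Drug A 590/988 = 59.7% → the new therapy
Stage IV: the new therapy 341/825 = 41.3%, Drug A 6/21 = 28.6% → the new therapy
Stage III: the new therapy 100/195 = 51.3%, Drug A 115/269 = 42.8% → the new therapy
Overall: the new therapy 696/1417 = 49.1%, Drug A 790/1426 = 55.4% → Drug A
The new therapy wins each disease group but Drug A wins overall — the comparison reverses. The new therapy's patients skew toward stage IV, which has a lower base rate.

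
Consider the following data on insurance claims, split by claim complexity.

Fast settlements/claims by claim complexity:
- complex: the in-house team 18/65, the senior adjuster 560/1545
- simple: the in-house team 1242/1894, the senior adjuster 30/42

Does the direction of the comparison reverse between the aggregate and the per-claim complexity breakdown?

Yes

Complex: the in-house team 18/65 = 27.7%, the senior adjuster 560/1545 = 36.2% → the senior adjuster
Simple: the in-house team 1242/1894 = 65.6%, the senior adjuster 30/42 = 71.4% → the senior adjuster
Overall: the in-house team 1260/1959 = 64.3%, the senior adjuster 590/1587 = 37.2% → the in-house team
The senior adjuster wins each claim group but the in-house team wins overall — the comparison reverses. The senior adjuster's claims skew toward complex, which has a lower base rate.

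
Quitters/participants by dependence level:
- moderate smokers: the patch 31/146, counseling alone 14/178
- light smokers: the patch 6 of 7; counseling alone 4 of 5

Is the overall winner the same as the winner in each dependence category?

Yes

Moderate smokers: the patch 31/146 = 21.2%, counseling alone 14/178 = 7.9% → the patch
Light smokers: the patch 6/7 = 85.7%, counseling alone 4/5 = 80.0% → the patch
Overall: the patch 37/153 = 24.2%, counseling alone 18/183 = 9.8% → the patch
The patch wins overall and in every dependence group — no reversal.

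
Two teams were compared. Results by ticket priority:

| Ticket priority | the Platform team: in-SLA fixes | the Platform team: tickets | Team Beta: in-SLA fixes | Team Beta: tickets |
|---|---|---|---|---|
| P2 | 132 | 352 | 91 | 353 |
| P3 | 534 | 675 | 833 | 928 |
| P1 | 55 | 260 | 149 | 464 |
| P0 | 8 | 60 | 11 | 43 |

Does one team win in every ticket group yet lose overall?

No

P2: the Platform team 132/352 = 37.5%, Team Beta 91/353 = 25.8% → the Platform team
P3: the Platform team 534/675 = 79.1%, Team Beta 833/928 = 89.8% → Team Beta
P1: the Platform team 55/260 = 21.2%, Team Beta 149/464 = 32.1% → Team Beta
P0: the Platform team 8/60 = 13.3%, Team Beta 11/43 = 25.6% → Team Beta
Overall: the Platform team 729/1347 = 54.1%, Team Beta 1084/1788 = 60.6% → Team Beta
Neither sweeps: the Platform team wins 1 of 4 groups, Team Beta wins 3. Team Beta wins overall but not every group — no Simpson reversal.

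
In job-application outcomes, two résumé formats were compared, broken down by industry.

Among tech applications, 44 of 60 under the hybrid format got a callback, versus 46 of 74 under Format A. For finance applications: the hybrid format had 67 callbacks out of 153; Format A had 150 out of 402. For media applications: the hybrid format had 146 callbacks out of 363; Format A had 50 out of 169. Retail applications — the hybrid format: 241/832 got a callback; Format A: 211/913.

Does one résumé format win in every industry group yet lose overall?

No

Tech: the hybrid format 44/60 = 73.3%, Format A 46/74 = 62.2% → the hybrid format
Finance: the hybrid format 67/153 = 43.8%, Format A 150/402 = 37.3% → the hybrid format
Media: the hybrid format 146/363 = 40.2%, Format A 50/169 = 29.6% → the hybrid format
Retail: the hybrid format 241/832 = 29.0%, Format A 211/913 = 23.1% → the hybrid format
Overall: the hybrid format 498/1408 = 35.4%, Format A 457/1558 = 29.3% → the hybrid format
The hybrid format wins overall and in every industry group — no reversal.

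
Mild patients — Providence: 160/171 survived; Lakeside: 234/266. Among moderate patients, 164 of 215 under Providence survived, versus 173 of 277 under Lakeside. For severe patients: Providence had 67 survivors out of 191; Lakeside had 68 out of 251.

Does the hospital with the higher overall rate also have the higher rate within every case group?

Yes

Mild: Providence 160/171 = 93.6%, Lakeside 234/266 = 88.0% → Providence
Moderate: Providence 164/215 = 76.3%, Lakeside 173/277 = 62.5% → Providence
Severe: Providence 67/191 = 35.1%, Lakeside 68/251 = 27.1% → Providence
Overall: Providence 391/577 = 67.8%, Lakeside 475/794 = 59.8% → Providence
Providence wins overall and in every case group — no reversal.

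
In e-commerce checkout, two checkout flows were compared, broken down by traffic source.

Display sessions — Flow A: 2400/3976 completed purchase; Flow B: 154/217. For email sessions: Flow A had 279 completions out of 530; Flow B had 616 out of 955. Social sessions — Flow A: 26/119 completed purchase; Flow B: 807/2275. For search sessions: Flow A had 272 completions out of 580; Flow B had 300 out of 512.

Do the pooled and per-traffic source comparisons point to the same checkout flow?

No

Display: Flow A 2400/3976 = 60.4%, Flow B 154/217 = 71.0% → Flow B
Email: Flow A 279/530 = 52.6%, Flow B 616/955 = 64.5% → Flow B
Social: Flow A 26/119 = 21.8%, Flow B 807/2275 = 35.5% → Flow B
Search: Flow A 272/580 = 46.9%, Flow B 300/512 = 58.6% → Flow B
Overall: Flow A 2977/5205 = 57.2%, Flow B 1877/3959 = 47.4% → Flow A
Flow B wins each traffic group but Flow A wins overall — the comparison reverses. Flow B's sessions skew toward social, which has a lower base rate.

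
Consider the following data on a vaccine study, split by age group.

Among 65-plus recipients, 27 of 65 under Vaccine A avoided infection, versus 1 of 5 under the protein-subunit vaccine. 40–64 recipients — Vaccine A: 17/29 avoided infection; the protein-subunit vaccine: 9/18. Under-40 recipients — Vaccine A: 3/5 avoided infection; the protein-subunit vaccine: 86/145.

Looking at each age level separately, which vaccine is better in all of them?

65-plus: Vaccine A 27/65 = 41.5%, the protein-subunit vaccine 1/5 = 20.0% → Vaccine A
40–64: Vaccine A 17/29 = 58.6%, the protein-subunit vaccine 9/18 = 50.0% → Vaccine A
Under-40: Vaccine A 3/5 = 60.0%, the protein-subunit vaccine 86/145 = 59.3% → Vaccine A
Vaccine A has the higher rate in all 3 groups.

Vaccine A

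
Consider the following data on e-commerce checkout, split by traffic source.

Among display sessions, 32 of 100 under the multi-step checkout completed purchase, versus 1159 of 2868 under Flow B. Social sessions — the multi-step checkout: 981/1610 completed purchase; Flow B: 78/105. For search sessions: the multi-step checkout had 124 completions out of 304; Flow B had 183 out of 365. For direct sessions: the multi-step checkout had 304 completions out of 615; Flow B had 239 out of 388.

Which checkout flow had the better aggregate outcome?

the multi-step checkout

Display: the multi-step checkout 32/100 = 32.0%, Flow B 1159/2868 = 40.4% → Flow B
Social: the multi-step checkout 981/1610 = 60.9%, Flow B 78/105 = 74.3% → Flow B
Search: the multi-step checkout 124/304 = 40.8%, Flow B 183/365 = 50.1% → Flow B
Direct: the multi-step checkout 304/615 = 49.4%, Flow B 239/388 = 61.6% → Flow B
Overall: the multi-step checkout 1441/2629 = 54.8%, Flow B 1659/3726 = 44.5% → the multi-step checkout
(Flow B wins every traffic group but the multi-step checkout wins overall — Flow B's sessions skew toward the low-rate display group.)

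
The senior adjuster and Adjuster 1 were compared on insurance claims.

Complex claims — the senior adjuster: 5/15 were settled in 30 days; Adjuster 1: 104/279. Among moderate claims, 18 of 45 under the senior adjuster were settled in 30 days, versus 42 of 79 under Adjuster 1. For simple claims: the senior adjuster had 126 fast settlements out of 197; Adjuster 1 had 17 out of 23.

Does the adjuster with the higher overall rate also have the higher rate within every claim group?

No

Complex: the senior adjuster 5/15 = 33.3%, Adjuster 1 104/279 = 37.3% → Adjuster 1
Moderate: the senior adjuster 18/45 = 40.0%, Adjuster 1 42/79 = 53.2% → Adjuster 1
Simple: the senior adjuster 126/197 = 64.0%, Adjuster 1 17/23 = 73.9% → Adjuster 1
Overall: the senior adjuster 149/257 = 58.0%, Adjuster 1 163/381 = 42.8% → the senior adjuster
Adjuster 1 wins each claim group but the senior adjuster wins overall — the comparison reverses. Adjuster 1's claims skew toward complex, which has a lower base rate.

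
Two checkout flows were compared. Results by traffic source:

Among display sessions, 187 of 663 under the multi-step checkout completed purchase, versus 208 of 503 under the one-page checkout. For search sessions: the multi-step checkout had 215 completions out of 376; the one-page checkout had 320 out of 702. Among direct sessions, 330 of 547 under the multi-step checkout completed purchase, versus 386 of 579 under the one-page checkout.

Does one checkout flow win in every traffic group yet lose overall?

Display: the multi-step checkout 187/663 = 28.2%, the one-page checkout 208/503 = 41.4% → the one-page checkout
Search: the multi-step checkout 215/376 = 57.2%, the one-page checkout 320/702 = 45.6% → the multi-step checkout
Direct: the multi-step checkout 330/547 = 60.3%, the one-page checkout 386/579 = 66.7% → the one-page checkout
Overall: the multi-step checkout 732/1586 = 46.2%, the one-page checkout 914/1784 = 51.2% → the one-page checkout
Neither sweeps: the multi-step checkout wins 1 of 3 groups, the one-page checkout wins 2. The one-page checkout wins overall but not every group — no Simpson reversal.

No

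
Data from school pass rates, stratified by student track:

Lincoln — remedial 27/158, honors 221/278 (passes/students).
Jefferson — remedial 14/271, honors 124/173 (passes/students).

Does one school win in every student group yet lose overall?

No

Remedial: Lincoln 27/158 = 17.1%, Jefferson 14/271 = 5.2% → Lincoln
Honors: Lincoln 221/278 = 79.5%, Jefferson 124/173 = 71.7% → Lincoln
Overall: Lincoln 248/436 = 56.9%, Jefferson 138/444 = 31.1% → Lincoln
Lincoln wins overall and in every student group — no reversal.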